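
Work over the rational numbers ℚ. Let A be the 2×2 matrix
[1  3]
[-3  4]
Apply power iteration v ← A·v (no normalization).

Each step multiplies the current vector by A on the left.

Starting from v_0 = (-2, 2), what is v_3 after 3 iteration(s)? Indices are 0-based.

v_0 = (-2, 2).
v_1 = A·v_0 = (4, 14).
v_2 = A·v_1 = (46, 44).
v_3 = A·v_2 = (178, 38).

v_3 = (178, 38)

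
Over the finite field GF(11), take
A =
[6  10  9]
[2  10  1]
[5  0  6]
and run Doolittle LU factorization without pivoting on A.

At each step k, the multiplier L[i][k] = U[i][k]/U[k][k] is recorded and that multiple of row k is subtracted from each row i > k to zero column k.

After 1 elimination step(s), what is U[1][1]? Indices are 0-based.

[col 0] pivot 6
  R1 -= 4*R0 → (0, 3, 9)  (L[1][0] := 4)
  R2 -= 10*R0 → (0, 10, 4)  (L[2][0] := 10)

U[1][1] = 3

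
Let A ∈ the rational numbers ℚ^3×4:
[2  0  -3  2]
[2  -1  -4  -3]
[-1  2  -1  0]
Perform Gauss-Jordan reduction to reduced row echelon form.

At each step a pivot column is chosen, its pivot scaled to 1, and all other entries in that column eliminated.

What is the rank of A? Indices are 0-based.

rank = 3

[1] R0 /= 2  ⇒  (1, 0, -3/2, 1)
     R1 -= 2·R0  ⇒  (0, -1, -1, -5)
     R2 -= -1·R0  ⇒  (0, 2, -5/2, 1)
[2] R1 /= -1  ⇒  (0, 1, 1, 5)
     R2 -= 2·R1  ⇒  (0, 0, -9/2, -9)
[3] R2 /= -9/2  ⇒  (0, 0, 1, 2)
     R0 -= -3/2·R2  ⇒  (1, 0, 0, 4)
     R1 -= 1·R2  ⇒  (0, 1, 0, 3)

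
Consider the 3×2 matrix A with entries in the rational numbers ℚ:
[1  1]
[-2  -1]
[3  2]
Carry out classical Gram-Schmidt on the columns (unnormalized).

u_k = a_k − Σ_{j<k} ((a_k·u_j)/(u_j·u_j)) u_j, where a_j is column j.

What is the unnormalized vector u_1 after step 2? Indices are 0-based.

u_1 = (5/14, 2/7, 1/14)

Step 1: u_0 = a_0 = (1, -2, 3).
Step 2: u_1 = a_1 − (9/14)·u_0 = (5/14, 2/7, 1/14).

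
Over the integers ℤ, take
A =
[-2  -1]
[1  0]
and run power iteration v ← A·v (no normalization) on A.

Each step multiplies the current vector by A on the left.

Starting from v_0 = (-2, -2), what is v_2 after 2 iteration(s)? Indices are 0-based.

v_2 = (-10, 6)

v_0 = (-2, -2).
v_1 = A·v_0 = (6, -2).
v_2 = A·v_1 = (-10, 6).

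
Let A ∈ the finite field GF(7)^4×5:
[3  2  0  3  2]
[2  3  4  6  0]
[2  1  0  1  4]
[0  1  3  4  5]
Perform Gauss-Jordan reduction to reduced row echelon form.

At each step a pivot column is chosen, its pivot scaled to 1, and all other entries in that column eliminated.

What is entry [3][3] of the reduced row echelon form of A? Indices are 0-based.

M[3][3] = 0

pivot(0,0)=3: scale R0 → (1, 3, 0, 1, 3)
  clear (1,0): R1 −= (2)R0 → (0, 4, 4, 4, 1)
  clear (2,0): R2 −= (2)R0 → (0, 2, 0, 6, 5)
pivot(1,1)=4: scale R1 → (0, 1, 1, 1, 2)
  clear (0,1): R0 −= (3)R1 → (1, 0, 4, 5, 4)
  clear (2,1): R2 −= (2)R1 → (0, 0, 5, 4, 1)
  clear (3,1): R3 −= (1)R1 → (0, 0, 2, 3, 3)
pivot(2,2)=5: scale R2 → (0, 0, 1, 5, 3)
  clear (0,2): R0 −= (4)R2 → (1, 0, 0, 6, 6)
  clear (1,2): R1 −= (1)R2 → (0, 1, 0, 3, 6)
  clear (3,2): R3 −= (2)R2 → (0, 0, 0, 0, 4)
col 3: no nonzero at/below row 3; advance.
pivot(3,4)=4: scale R3 → (0, 0, 0, 0, 1)
  clear (0,4): R0 −= (6)R3 → (1, 0, 0, 6, 0)
  clear (1,4): R1 −= (6)R3 → (0, 1, 0, 3, 0)
  clear (2,4): R2 −= (3)R3 → (0, 0, 1, 5, 0)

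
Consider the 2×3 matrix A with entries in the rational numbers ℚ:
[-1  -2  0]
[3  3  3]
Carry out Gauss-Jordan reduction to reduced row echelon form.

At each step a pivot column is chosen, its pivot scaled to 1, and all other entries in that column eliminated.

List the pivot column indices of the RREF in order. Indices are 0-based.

pivot columns: 0, 1

step 1: normalize row 0 (÷-1) = (1, 2, 0)
  row 1: subtract 3×row0 = (0, -3, 3)
step 2: normalize row 1 (÷-3) = (0, 1, -1)
  row 0: subtract 2×row1 = (1, 0, 2)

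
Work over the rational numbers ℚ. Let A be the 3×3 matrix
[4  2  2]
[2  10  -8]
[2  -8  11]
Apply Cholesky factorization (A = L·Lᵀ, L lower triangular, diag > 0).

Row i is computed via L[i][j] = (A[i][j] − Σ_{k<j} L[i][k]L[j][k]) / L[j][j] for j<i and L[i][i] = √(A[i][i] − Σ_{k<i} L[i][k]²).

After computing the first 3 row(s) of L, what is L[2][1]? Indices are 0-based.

L[2][1] = -3

Step 1: L[0][0] = √(4) = 2.
  L[1][0] = (2) / L[0][0] = 1.
Step 2: L[1][1] = √(9) = 3.
  L[2][0] = (2) / L[0][0] = 1.
  L[2][1] = (-9) / L[1][1] = -3.
Step 3: L[2][2] = √(1) = 1.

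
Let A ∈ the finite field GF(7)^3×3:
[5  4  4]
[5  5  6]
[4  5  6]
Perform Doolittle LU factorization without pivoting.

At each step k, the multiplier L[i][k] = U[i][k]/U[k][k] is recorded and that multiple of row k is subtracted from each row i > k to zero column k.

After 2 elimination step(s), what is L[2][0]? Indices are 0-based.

L[2][0] = 5

k=0: U[0][0]=5
  eliminate (1,0): mult=1, new row 1: (0, 1, 2); set L[1][0]=1
  eliminate (2,0): mult=5, new row 2: (0, 6, 0); set L[2][0]=5
k=1: U[1][1]=1
  eliminate (2,1): mult=6, new row 2: (0, 0, 2); set L[2][1]=6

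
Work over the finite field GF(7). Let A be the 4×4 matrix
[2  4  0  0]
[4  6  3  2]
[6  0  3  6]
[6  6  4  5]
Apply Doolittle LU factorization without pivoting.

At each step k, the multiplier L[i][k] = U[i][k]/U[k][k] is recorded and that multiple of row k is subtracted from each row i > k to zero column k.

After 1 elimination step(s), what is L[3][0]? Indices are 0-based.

L[3][0] = 3

k=0: U[0][0]=2
  eliminate (1,0): mult=2, new row 1: (0, 5, 3, 2); set L[1][0]=2
  eliminate (2,0): mult=3, new row 2: (0, 2, 3, 6); set L[2][0]=3
  eliminate (3,0): mult=3, new row 3: (0, 1, 4, 5); set L[3][0]=3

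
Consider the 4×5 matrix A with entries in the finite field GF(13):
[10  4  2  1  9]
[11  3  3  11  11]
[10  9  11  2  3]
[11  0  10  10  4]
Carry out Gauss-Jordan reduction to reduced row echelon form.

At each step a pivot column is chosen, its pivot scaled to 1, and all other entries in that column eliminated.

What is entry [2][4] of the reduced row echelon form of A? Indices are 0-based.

step 1: normalize row 0 (÷10) = (1, 3, 8, 4, 10)
  row 1: subtract 11×row0 = (0, 9, 6, 6, 5)
  row 2: subtract 10×row0 = (0, 5, 9, 1, 7)
  row 3: subtract 11×row0 = (0, 6, 0, 5, 11)
step 2: normalize row 1 (÷9) = (0, 1, 5, 5, 2)
  row 0: subtract 3×row1 = (1, 0, 6, 2, 4)
  row 2: subtract 5×row1 = (0, 0, 10, 2, 10)
  row 3: subtract 6×row1 = (0, 0, 9, 1, 12)
step 3: normalize row 2 (÷10) = (0, 0, 1, 8, 1)
  row 0: subtract 6×row2 = (1, 0, 0, 6, 11)
  row 1: subtract 5×row2 = (0, 1, 0, 4, 10)
  row 3: subtract 9×row2 = (0, 0, 0, 7, 3)
step 4: normalize row 3 (÷7) = (0, 0, 0, 1, 6)
  row 0: subtract 6×row3 = (1, 0, 0, 0, 1)
  row 1: subtract 4×row3 = (0, 1, 0, 0, 12)
  row 2: subtract 8×row3 = (0, 0, 1, 0, 5)

M[2][4] = 5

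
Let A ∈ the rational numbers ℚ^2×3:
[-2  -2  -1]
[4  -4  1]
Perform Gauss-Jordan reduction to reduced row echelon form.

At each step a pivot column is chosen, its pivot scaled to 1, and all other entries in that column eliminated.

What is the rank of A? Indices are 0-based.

rank = 2

pivot(0,0)=-2: scale R0 → (1, 1, 1/2)
  clear (1,0): R1 −= (4)R0 → (0, -8, -1)
pivot(1,1)=-8: scale R1 → (0, 1, 1/8)
  clear (0,1): R0 −= (1)R1 → (1, 0, 3/8)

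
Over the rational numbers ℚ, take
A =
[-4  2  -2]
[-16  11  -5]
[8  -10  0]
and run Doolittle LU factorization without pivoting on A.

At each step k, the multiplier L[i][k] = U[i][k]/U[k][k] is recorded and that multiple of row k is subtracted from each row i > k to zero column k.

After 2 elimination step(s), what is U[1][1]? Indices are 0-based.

U[1][1] = 3

k=0: U[0][0]=-4
  eliminate (1,0): mult=4, new row 1: (0, 3, 3); set L[1][0]=4
  eliminate (2,0): mult=-2, new row 2: (0, -6, -4); set L[2][0]=-2
k=1: U[1][1]=3
  eliminate (2,1): mult=-2, new row 2: (0, 0, 2); set L[2][1]=-2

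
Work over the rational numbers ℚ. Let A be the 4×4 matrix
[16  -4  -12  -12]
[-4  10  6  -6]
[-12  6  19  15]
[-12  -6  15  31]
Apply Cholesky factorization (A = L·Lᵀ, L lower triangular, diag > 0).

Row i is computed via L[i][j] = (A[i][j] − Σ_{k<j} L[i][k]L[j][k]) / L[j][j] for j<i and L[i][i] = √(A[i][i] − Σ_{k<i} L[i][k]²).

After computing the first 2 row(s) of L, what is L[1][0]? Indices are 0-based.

L[1][0] = -1

Step 1: L[0][0] = √(16) = 4.
  L[1][0] = (-4) / L[0][0] = -1.
Step 2: L[1][1] = √(9) = 3.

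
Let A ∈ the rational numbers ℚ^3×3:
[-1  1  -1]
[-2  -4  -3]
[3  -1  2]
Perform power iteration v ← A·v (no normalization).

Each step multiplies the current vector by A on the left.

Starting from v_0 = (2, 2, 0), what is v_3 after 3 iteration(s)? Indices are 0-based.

v_0 = (2, 2, 0).
v_1 = A·v_0 = (0, -12, 4).
v_2 = A·v_1 = (-16, 36, 20).
v_3 = A·v_2 = (32, -172, -44).

v_3 = (32, -172, -44)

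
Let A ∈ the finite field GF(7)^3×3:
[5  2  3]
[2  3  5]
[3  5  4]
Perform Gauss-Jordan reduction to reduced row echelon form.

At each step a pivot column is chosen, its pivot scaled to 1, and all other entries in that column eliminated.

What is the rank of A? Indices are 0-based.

step 1: normalize row 0 (÷5) = (1, 6, 2)
  row 1: subtract 2×row0 = (0, 5, 1)
  row 2: subtract 3×row0 = (0, 1, 5)
step 2: normalize row 1 (÷5) = (0, 1, 3)
  row 0: subtract 6×row1 = (1, 0, 5)
  row 2: subtract 1×row1 = (0, 0, 2)
step 3: normalize row 2 (÷2) = (0, 0, 1)
  row 0: subtract 5×row2 = (1, 0, 0)
  row 1: subtract 3×row2 = (0, 1, 0)

rank = 3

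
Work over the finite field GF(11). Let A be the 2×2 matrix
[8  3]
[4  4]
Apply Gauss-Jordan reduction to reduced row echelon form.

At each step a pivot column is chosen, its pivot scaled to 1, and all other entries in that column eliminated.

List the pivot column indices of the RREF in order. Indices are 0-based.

pivot columns: 0, 1

step 1: normalize row 0 (÷8) = (1, 10)
  row 1: subtract 4×row0 = (0, 8)
step 2: normalize row 1 (÷8) = (0, 1)
  row 0: subtract 10×row1 = (1, 0)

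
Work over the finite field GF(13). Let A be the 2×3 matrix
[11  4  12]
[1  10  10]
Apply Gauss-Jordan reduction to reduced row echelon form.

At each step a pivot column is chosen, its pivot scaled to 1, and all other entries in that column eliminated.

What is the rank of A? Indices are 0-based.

pivot(0,0)=11: scale R0 → (1, 11, 7)
  clear (1,0): R1 −= (1)R0 → (0, 12, 3)
pivot(1,1)=12: scale R1 → (0, 1, 10)
  clear (0,1): R0 −= (11)R1 → (1, 0, 1)

rank = 2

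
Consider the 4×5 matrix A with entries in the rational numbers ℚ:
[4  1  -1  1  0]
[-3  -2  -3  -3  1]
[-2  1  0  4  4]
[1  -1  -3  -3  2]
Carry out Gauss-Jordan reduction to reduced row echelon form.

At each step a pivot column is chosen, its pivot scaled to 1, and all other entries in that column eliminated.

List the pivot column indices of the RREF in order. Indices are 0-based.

pivot columns: 0, 1, 2, 3

[1] R0 /= 4  ⇒  (1, 1/4, -1/4, 1/4, 0)
     R1 -= -3·R0  ⇒  (0, -5/4, -15/4, -9/4, 1)
     R2 -= -2·R0  ⇒  (0, 3/2, -1/2, 9/2, 4)
     R3 -= 1·R0  ⇒  (0, -5/4, -11/4, -13/4, 2)
[2] R1 /= -5/4  ⇒  (0, 1, 3, 9/5, -4/5)
     R0 -= 1/4·R1  ⇒  (1, 0, -1, -1/5, 1/5)
     R2 -= 3/2·R1  ⇒  (0, 0, -5, 9/5, 26/5)
     R3 -= -5/4·R1  ⇒  (0, 0, 1, -1, 1)
[3] R2 /= -5  ⇒  (0, 0, 1, -9/25, -26/25)
     R0 -= -1·R2  ⇒  (1, 0, 0, -14/25, -21/25)
     R1 -= 3·R2  ⇒  (0, 1, 0, 72/25, 58/25)
     R3 -= 1·R2  ⇒  (0, 0, 0, -16/25, 51/25)
[4] R3 /= -16/25  ⇒  (0, 0, 0, 1, -51/16)
     R0 -= -14/25·R3  ⇒  (1, 0, 0, 0, -21/8)
     R1 -= 72/25·R3  ⇒  (0, 1, 0, 0, 23/2)
     R2 -= -9/25·R3  ⇒  (0, 0, 1, 0, -35/16)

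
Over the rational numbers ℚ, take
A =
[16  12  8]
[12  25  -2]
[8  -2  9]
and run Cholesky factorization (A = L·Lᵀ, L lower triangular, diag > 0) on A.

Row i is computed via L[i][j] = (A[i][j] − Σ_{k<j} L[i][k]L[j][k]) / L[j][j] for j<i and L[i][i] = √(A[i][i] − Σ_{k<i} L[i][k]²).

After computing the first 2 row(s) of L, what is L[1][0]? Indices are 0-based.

L[1][0] = 3

Step 1: L[0][0] = √(16) = 4.
  L[1][0] = (12) / L[0][0] = 3.
Step 2: L[1][1] = √(16) = 4.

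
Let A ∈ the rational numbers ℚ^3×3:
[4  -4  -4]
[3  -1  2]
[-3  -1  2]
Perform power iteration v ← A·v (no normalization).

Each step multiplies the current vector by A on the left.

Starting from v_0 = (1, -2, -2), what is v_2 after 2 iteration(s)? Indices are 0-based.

v_2 = (96, 49, -71)

v_0 = (1, -2, -2).
v_1 = A·v_0 = (20, 1, -5).
v_2 = A·v_1 = (96, 49, -71).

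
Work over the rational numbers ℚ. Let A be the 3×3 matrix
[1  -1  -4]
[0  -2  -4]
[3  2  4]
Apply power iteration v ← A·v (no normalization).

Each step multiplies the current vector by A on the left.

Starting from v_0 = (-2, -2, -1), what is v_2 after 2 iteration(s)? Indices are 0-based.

v_2 = (52, 40, -28)

v_0 = (-2, -2, -1).
v_1 = A·v_0 = (4, 8, -14).
v_2 = A·v_1 = (52, 40, -28).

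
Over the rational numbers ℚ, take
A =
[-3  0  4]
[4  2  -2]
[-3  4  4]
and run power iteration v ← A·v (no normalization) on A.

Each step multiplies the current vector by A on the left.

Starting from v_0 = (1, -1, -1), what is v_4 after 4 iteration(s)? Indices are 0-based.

v_4 = (73, -82, -223)

v_0 = (1, -1, -1).
v_1 = A·v_0 = (-7, 4, -11).
v_2 = A·v_1 = (-23, 2, -7).
v_3 = A·v_2 = (41, -74, 49).
v_4 = A·v_3 = (73, -82, -223).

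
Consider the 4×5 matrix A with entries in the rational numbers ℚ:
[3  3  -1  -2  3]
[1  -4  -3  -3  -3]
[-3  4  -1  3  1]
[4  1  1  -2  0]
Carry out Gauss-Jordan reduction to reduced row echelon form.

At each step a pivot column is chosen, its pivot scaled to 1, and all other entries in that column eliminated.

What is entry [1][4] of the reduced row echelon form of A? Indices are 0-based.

M[1][4] = 2

step 1: normalize row 0 (÷3) = (1, 1, -1/3, -2/3, 1)
  row 1: subtract 1×row0 = (0, -5, -8/3, -7/3, -4)
  row 2: subtract -3×row0 = (0, 7, -2, 1, 4)
  row 3: subtract 4×row0 = (0, -3, 7/3, 2/3, -4)
step 2: normalize row 1 (÷-5) = (0, 1, 8/15, 7/15, 4/5)
  row 0: subtract 1×row1 = (1, 0, -13/15, -17/15, 1/5)
  row 2: subtract 7×row1 = (0, 0, -86/15, -34/15, -8/5)
  row 3: subtract -3×row1 = (0, 0, 59/15, 31/15, -8/5)
step 3: normalize row 2 (÷-86/15) = (0, 0, 1, 17/43, 12/43)
  row 0: subtract -13/15×row2 = (1, 0, 0, -34/43, 19/43)
  row 1: subtract 8/15×row2 = (0, 1, 0, 11/43, 28/43)
  row 3: subtract 59/15×row2 = (0, 0, 0, 22/43, -116/43)
step 4: normalize row 3 (÷22/43) = (0, 0, 0, 1, -58/11)
  row 0: subtract -34/43×row3 = (1, 0, 0, 0, -41/11)
  row 1: subtract 11/43×row3 = (0, 1, 0, 0, 2)
  row 2: subtract 17/43×row3 = (0, 0, 1, 0, 26/11)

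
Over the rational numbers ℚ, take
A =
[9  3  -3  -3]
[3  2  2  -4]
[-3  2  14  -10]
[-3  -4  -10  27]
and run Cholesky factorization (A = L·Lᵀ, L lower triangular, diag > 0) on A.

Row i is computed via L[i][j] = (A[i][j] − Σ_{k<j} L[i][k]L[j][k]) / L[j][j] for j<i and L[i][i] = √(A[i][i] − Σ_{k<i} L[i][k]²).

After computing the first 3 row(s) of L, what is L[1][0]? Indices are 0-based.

L[1][0] = 1

Step 1: L[0][0] = √(9) = 3.
  L[1][0] = (3) / L[0][0] = 1.
Step 2: L[1][1] = √(1) = 1.
  L[2][0] = (-3) / L[0][0] = -1.
  L[2][1] = (3) / L[1][1] = 3.
Step 3: L[2][2] = √(4) = 2.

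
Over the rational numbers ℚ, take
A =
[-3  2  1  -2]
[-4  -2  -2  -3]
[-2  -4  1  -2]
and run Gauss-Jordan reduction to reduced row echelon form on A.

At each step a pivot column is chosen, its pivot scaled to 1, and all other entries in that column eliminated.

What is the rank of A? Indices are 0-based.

rank = 3

pivot(0,0)=-3: scale R0 → (1, -2/3, -1/3, 2/3)
  clear (1,0): R1 −= (-4)R0 → (0, -14/3, -10/3, -1/3)
  clear (2,0): R2 −= (-2)R0 → (0, -16/3, 1/3, -2/3)
pivot(1,1)=-14/3: scale R1 → (0, 1, 5/7, 1/14)
  clear (0,1): R0 −= (-2/3)R1 → (1, 0, 1/7, 5/7)
  clear (2,1): R2 −= (-16/3)R1 → (0, 0, 29/7, -2/7)
pivot(2,2)=29/7: scale R2 → (0, 0, 1, -2/29)
  clear (0,2): R0 −= (1/7)R2 → (1, 0, 0, 21/29)
  clear (1,2): R1 −= (5/7)R2 → (0, 1, 0, 7/58)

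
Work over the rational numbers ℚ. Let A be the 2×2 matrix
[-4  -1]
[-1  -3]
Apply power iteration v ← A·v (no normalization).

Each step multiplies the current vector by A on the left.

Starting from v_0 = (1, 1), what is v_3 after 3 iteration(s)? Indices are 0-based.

v_0 = (1, 1).
v_1 = A·v_0 = (-5, -4).
v_2 = A·v_1 = (24, 17).
v_3 = A·v_2 = (-113, -75).

v_3 = (-113, -75)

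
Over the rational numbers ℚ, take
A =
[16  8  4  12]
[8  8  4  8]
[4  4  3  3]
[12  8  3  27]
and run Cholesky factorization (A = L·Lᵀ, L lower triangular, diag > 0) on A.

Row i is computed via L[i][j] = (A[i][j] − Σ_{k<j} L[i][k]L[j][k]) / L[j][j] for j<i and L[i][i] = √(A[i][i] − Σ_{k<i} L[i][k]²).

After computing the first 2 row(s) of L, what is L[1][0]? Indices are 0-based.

Step 1: L[0][0] = √(16) = 4.
  L[1][0] = (8) / L[0][0] = 2.
Step 2: L[1][1] = √(4) = 2.

L[1][0] = 2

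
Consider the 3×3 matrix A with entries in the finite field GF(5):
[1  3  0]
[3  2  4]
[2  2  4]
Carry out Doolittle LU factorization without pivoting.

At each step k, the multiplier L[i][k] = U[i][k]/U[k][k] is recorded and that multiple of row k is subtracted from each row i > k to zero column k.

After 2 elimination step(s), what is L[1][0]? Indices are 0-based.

k=0: U[0][0]=1
  eliminate (1,0): mult=3, new row 1: (0, 3, 4); set L[1][0]=3
  eliminate (2,0): mult=2, new row 2: (0, 1, 4); set L[2][0]=2
k=1: U[1][1]=3
  eliminate (2,1): mult=2, new row 2: (0, 0, 1); set L[2][1]=2

L[1][0] = 3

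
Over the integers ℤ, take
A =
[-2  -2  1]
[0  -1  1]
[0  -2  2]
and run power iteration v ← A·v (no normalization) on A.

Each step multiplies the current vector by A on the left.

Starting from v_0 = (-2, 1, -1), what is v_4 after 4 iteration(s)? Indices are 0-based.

v_0 = (-2, 1, -1).
v_1 = A·v_0 = (1, -2, -4).
v_2 = A·v_1 = (-2, -2, -4).
v_3 = A·v_2 = (4, -2, -4).
v_4 = A·v_3 = (-8, -2, -4).

v_4 = (-8, -2, -4)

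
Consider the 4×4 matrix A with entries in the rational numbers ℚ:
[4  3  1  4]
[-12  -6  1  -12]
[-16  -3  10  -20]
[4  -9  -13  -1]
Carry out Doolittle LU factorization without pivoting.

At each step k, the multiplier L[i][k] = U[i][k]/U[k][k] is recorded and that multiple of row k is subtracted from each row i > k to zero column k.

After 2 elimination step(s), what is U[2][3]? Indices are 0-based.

Step 1: pivot at (0,0) is 4.
  row1 ← row1 − (-3)·row0  ⇒  L[1][0]=-3, U row1=(0, 3, 4, 0)
  row2 ← row2 − (-4)·row0  ⇒  L[2][0]=-4, U row2=(0, 9, 14, -4)
  row3 ← row3 − (1)·row0  ⇒  L[3][0]=1, U row3=(0, -12, -14, -5)
Step 2: pivot at (1,1) is 3.
  row2 ← row2 − (3)·row1  ⇒  L[2][1]=3, U row2=(0, 0, 2, -4)
  row3 ← row3 − (-4)·row1  ⇒  L[3][1]=-4, U row3=(0, 0, 2, -5)

U[2][3] = -4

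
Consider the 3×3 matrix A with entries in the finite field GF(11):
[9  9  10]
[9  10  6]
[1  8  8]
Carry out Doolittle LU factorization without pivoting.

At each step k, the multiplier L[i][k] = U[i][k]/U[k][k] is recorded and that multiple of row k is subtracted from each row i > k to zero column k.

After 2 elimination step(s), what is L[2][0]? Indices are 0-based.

[col 0] pivot 9
  R1 -= 1*R0 → (0, 1, 7)  (L[1][0] := 1)
  R2 -= 5*R0 → (0, 7, 2)  (L[2][0] := 5)
[col 1] pivot 1
  R2 -= 7*R1 → (0, 0, 8)  (L[2][1] := 7)

L[2][0] = 5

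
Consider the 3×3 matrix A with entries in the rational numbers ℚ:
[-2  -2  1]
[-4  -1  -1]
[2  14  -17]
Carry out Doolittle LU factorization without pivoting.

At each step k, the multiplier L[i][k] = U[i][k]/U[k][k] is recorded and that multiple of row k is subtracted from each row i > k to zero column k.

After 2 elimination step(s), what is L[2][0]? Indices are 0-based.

Step 1: pivot at (0,0) is -2.
  row1 ← row1 − (2)·row0  ⇒  L[1][0]=2, U row1=(0, 3, -3)
  row2 ← row2 − (-1)·row0  ⇒  L[2][0]=-1, U row2=(0, 12, -16)
Step 2: pivot at (1,1) is 3.
  row2 ← row2 − (4)·row1  ⇒  L[2][1]=4, U row2=(0, 0, -4)

L[2][0] = -1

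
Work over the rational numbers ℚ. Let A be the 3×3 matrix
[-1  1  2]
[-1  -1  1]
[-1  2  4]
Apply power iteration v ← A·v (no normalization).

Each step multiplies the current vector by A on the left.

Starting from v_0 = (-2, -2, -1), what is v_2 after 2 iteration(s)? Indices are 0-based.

v_0 = (-2, -2, -1).
v_1 = A·v_0 = (-2, 3, -6).
v_2 = A·v_1 = (-7, -7, -16).

v_2 = (-7, -7, -16)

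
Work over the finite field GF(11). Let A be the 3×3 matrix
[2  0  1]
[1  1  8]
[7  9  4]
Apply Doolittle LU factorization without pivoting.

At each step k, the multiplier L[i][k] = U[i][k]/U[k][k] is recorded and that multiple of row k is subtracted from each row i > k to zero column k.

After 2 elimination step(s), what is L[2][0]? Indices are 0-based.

[col 0] pivot 2
  R1 -= 6*R0 → (0, 1, 2)  (L[1][0] := 6)
  R2 -= 9*R0 → (0, 9, 6)  (L[2][0] := 9)
[col 1] pivot 1
  R2 -= 9*R1 → (0, 0, 10)  (L[2][1] := 9)

L[2][0] = 9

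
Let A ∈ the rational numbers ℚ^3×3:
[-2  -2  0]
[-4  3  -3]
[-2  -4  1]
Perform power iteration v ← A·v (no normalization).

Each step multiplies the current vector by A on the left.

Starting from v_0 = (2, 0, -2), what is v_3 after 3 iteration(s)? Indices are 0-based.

v_0 = (2, 0, -2).
v_1 = A·v_0 = (-4, -2, -6).
v_2 = A·v_1 = (12, 28, 10).
v_3 = A·v_2 = (-80, 6, -126).

v_3 = (-80, 6, -126)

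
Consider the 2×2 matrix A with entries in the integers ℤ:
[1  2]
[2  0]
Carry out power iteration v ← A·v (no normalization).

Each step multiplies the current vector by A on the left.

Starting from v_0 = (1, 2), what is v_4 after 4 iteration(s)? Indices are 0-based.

v_4 = (65, 58)

v_0 = (1, 2).
v_1 = A·v_0 = (5, 2).
v_2 = A·v_1 = (9, 10).
v_3 = A·v_2 = (29, 18).
v_4 = A·v_3 = (65, 58).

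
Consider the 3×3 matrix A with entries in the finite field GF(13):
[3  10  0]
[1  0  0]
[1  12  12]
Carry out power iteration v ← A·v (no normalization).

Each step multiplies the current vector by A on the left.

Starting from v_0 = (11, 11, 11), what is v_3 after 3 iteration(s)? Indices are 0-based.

v_0 = (11, 11, 11).
v_1 = A·v_0 = (0, 11, 2).
v_2 = A·v_1 = (6, 0, 0).
v_3 = A·v_2 = (5, 6, 6).

v_3 = (5, 6, 6)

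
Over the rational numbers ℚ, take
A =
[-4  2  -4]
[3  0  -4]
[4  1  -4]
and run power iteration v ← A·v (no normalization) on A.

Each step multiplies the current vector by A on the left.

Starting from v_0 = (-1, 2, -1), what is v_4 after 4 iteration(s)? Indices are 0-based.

v_4 = (324, 1732, 1514)

v_0 = (-1, 2, -1).
v_1 = A·v_0 = (12, 1, 2).
v_2 = A·v_1 = (-54, 28, 41).
v_3 = A·v_2 = (108, -326, -352).
v_4 = A·v_3 = (324, 1732, 1514).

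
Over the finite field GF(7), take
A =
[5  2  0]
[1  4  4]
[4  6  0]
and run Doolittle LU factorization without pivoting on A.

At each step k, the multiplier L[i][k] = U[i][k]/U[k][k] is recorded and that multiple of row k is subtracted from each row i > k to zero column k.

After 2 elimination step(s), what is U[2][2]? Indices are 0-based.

U[2][2] = 6

[col 0] pivot 5
  R1 -= 3*R0 → (0, 5, 4)  (L[1][0] := 3)
  R2 -= 5*R0 → (0, 3, 0)  (L[2][0] := 5)
[col 1] pivot 5
  R2 -= 2*R1 → (0, 0, 6)  (L[2][1] := 2)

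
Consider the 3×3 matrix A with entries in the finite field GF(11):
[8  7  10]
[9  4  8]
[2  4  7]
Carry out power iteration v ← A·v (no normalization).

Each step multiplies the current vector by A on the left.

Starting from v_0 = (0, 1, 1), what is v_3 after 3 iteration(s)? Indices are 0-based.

v_3 = (5, 8, 3)

v_0 = (0, 1, 1).
v_1 = A·v_0 = (6, 1, 0).
v_2 = A·v_1 = (0, 3, 5).
v_3 = A·v_2 = (5, 8, 3).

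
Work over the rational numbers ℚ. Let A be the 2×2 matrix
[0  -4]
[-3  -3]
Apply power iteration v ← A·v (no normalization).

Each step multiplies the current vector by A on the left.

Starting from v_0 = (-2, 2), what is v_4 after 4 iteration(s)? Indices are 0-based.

v_0 = (-2, 2).
v_1 = A·v_0 = (-8, 0).
v_2 = A·v_1 = (0, 24).
v_3 = A·v_2 = (-96, -72).
v_4 = A·v_3 = (288, 504).

v_4 = (288, 504)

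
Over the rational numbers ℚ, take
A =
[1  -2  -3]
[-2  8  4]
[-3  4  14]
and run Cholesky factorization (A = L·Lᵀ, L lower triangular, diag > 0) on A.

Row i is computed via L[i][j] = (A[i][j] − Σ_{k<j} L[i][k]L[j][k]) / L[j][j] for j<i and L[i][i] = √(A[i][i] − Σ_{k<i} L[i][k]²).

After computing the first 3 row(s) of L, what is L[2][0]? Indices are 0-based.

Step 1: L[0][0] = √(1) = 1.
  L[1][0] = (-2) / L[0][0] = -2.
Step 2: L[1][1] = √(4) = 2.
  L[2][0] = (-3) / L[0][0] = -3.
  L[2][1] = (-2) / L[1][1] = -1.
Step 3: L[2][2] = √(4) = 2.

L[2][0] = -3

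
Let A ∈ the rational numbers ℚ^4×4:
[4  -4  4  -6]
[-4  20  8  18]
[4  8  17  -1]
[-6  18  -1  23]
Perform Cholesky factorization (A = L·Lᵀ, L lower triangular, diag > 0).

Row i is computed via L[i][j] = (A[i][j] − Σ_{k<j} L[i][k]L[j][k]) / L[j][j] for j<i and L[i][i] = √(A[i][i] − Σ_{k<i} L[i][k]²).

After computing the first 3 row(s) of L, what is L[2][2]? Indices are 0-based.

Step 1: L[0][0] = √(4) = 2.
  L[1][0] = (-4) / L[0][0] = -2.
Step 2: L[1][1] = √(16) = 4.
  L[2][0] = (4) / L[0][0] = 2.
  L[2][1] = (12) / L[1][1] = 3.
Step 3: L[2][2] = √(4) = 2.

L[2][2] = 2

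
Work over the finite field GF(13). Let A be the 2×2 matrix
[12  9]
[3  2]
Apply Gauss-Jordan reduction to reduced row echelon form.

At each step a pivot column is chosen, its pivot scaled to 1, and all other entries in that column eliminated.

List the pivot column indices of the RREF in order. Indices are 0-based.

pivot columns: 0, 1

pivot(0,0)=12: scale R0 → (1, 4)
  clear (1,0): R1 −= (3)R0 → (0, 3)
pivot(1,1)=3: scale R1 → (0, 1)
  clear (0,1): R0 −= (4)R1 → (1, 0)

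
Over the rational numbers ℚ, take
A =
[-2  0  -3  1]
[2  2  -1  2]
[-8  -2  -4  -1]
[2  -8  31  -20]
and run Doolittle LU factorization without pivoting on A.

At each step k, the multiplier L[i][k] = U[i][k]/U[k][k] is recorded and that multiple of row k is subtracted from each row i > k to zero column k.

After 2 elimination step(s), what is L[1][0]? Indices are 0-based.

Step 1: pivot at (0,0) is -2.
  row1 ← row1 − (-1)·row0  ⇒  L[1][0]=-1, U row1=(0, 2, -4, 3)
  row2 ← row2 − (4)·row0  ⇒  L[2][0]=4, U row2=(0, -2, 8, -5)
  row3 ← row3 − (-1)·row0  ⇒  L[3][0]=-1, U row3=(0, -8, 28, -19)
Step 2: pivot at (1,1) is 2.
  row2 ← row2 − (-1)·row1  ⇒  L[2][1]=-1, U row2=(0, 0, 4, -2)
  row3 ← row3 − (-4)·row1  ⇒  L[3][1]=-4, U row3=(0, 0, 12, -7)

L[1][0] = -1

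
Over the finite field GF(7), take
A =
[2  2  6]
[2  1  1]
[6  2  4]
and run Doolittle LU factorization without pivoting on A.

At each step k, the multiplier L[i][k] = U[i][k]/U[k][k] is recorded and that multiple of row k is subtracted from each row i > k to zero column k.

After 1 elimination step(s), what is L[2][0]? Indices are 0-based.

[col 0] pivot 2
  R1 -= 1*R0 → (0, 6, 2)  (L[1][0] := 1)
  R2 -= 3*R0 → (0, 3, 0)  (L[2][0] := 3)

L[2][0] = 3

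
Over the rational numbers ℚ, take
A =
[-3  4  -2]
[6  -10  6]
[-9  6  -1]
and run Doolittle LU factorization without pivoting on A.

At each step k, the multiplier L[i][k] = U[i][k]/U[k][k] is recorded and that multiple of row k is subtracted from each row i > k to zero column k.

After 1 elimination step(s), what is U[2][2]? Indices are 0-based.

[col 0] pivot -3
  R1 -= -2*R0 → (0, -2, 2)  (L[1][0] := -2)
  R2 -= 3*R0 → (0, -6, 5)  (L[2][0] := 3)

U[2][2] = 5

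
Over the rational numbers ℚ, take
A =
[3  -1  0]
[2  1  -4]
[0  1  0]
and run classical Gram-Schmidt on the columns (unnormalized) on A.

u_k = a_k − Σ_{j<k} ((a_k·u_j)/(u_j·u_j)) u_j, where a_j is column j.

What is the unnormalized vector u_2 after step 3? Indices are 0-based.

u_2 = (12/19, -18/19, 30/19)

Step 1: u_0 = a_0 = (3, 2, 0).
Step 2: u_1 = a_1 − (-1/13)·u_0 = (-10/13, 15/13, 1).
Step 3: u_2 = a_2 − (-8/13)·u_0 − (-30/19)·u_1 = (12/19, -18/19, 30/19).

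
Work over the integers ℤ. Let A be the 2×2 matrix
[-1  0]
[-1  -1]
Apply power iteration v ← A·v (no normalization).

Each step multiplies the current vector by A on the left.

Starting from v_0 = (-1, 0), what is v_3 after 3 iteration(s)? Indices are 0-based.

v_3 = (1, 3)

v_0 = (-1, 0).
v_1 = A·v_0 = (1, 1).
v_2 = A·v_1 = (-1, -2).
v_3 = A·v_2 = (1, 3).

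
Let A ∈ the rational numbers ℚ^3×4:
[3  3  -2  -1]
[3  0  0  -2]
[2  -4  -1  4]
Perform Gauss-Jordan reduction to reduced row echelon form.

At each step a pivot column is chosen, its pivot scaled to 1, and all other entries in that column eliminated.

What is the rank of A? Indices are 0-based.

step 1: normalize row 0 (÷3) = (1, 1, -2/3, -1/3)
  row 1: subtract 3×row0 = (0, -3, 2, -1)
  row 2: subtract 2×row0 = (0, -6, 1/3, 14/3)
step 2: normalize row 1 (÷-3) = (0, 1, -2/3, 1/3)
  row 0: subtract 1×row1 = (1, 0, 0, -2/3)
  row 2: subtract -6×row1 = (0, 0, -11/3, 20/3)
step 3: normalize row 2 (÷-11/3) = (0, 0, 1, -20/11)
  row 1: subtract -2/3×row2 = (0, 1, 0, -29/33)

rank = 3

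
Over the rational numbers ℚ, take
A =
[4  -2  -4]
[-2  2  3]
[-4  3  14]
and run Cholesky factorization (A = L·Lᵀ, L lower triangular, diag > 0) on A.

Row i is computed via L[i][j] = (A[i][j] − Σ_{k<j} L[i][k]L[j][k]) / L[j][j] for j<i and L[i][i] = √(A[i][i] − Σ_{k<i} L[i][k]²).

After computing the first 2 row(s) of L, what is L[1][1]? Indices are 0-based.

L[1][1] = 1

Step 1: L[0][0] = √(4) = 2.
  L[1][0] = (-2) / L[0][0] = -1.
Step 2: L[1][1] = √(1) = 1.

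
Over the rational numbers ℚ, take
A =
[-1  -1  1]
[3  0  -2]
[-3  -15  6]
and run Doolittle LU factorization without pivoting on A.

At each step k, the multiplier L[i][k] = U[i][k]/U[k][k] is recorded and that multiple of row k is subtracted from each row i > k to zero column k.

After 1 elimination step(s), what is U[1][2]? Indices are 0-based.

U[1][2] = 1

Step 1: pivot at (0,0) is -1.
  row1 ← row1 − (-3)·row0  ⇒  L[1][0]=-3, U row1=(0, -3, 1)
  row2 ← row2 − (3)·row0  ⇒  L[2][0]=3, U row2=(0, -12, 3)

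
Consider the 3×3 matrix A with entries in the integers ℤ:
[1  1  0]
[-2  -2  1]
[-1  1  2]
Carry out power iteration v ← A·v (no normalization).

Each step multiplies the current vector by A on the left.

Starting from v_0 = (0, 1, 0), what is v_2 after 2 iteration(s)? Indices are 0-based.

v_2 = (-1, 3, -1)

v_0 = (0, 1, 0).
v_1 = A·v_0 = (1, -2, 1).
v_2 = A·v_1 = (-1, 3, -1).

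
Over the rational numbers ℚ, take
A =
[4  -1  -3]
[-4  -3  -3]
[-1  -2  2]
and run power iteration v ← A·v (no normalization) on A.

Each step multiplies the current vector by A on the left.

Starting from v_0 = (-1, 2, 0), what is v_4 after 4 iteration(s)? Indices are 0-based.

v_0 = (-1, 2, 0).
v_1 = A·v_0 = (-6, -2, -3).
v_2 = A·v_1 = (-13, 39, 4).
v_3 = A·v_2 = (-103, -77, -57).
v_4 = A·v_3 = (-164, 814, 143).

v_4 = (-164, 814, 143)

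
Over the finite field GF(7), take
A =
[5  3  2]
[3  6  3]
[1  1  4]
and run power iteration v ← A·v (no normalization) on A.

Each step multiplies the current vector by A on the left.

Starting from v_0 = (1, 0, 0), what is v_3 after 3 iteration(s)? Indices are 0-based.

v_3 = (4, 3, 1)

v_0 = (1, 0, 0).
v_1 = A·v_0 = (5, 3, 1).
v_2 = A·v_1 = (1, 1, 5).
v_3 = A·v_2 = (4, 3, 1).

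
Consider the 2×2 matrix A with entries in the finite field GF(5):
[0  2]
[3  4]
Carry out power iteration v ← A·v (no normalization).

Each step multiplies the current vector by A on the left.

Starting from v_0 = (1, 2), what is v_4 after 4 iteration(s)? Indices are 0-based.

v_0 = (1, 2).
v_1 = A·v_0 = (4, 1).
v_2 = A·v_1 = (2, 1).
v_3 = A·v_2 = (2, 0).
v_4 = A·v_3 = (0, 1).

v_4 = (0, 1)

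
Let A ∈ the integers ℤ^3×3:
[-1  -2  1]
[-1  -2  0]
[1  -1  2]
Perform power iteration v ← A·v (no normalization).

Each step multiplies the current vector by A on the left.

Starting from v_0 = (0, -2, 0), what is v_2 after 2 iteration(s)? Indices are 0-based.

v_0 = (0, -2, 0).
v_1 = A·v_0 = (4, 4, 2).
v_2 = A·v_1 = (-10, -12, 4).

v_2 = (-10, -12, 4)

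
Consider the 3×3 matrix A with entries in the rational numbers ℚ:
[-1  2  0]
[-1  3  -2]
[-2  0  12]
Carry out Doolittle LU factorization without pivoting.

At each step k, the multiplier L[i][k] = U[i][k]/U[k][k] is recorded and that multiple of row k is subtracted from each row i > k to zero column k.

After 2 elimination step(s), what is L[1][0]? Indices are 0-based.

L[1][0] = 1

[col 0] pivot -1
  R1 -= 1*R0 → (0, 1, -2)  (L[1][0] := 1)
  R2 -= 2*R0 → (0, -4, 12)  (L[2][0] := 2)
[col 1] pivot 1
  R2 -= -4*R1 → (0, 0, 4)  (L[2][1] := -4)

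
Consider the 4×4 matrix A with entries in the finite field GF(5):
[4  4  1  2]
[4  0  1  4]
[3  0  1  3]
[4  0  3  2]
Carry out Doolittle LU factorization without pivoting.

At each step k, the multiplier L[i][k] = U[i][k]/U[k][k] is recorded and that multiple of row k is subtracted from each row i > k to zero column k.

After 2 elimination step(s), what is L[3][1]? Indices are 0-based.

Step 1: pivot at (0,0) is 4.
  row1 ← row1 − (1)·row0  ⇒  L[1][0]=1, U row1=(0, 1, 0, 2)
  row2 ← row2 − (2)·row0  ⇒  L[2][0]=2, U row2=(0, 2, 4, 4)
  row3 ← row3 − (1)·row0  ⇒  L[3][0]=1, U row3=(0, 1, 2, 0)
Step 2: pivot at (1,1) is 1.
  row2 ← row2 − (2)·row1  ⇒  L[2][1]=2, U row2=(0, 0, 4, 0)
  row3 ← row3 − (1)·row1  ⇒  L[3][1]=1, U row3=(0, 0, 2, 3)

L[3][1] = 1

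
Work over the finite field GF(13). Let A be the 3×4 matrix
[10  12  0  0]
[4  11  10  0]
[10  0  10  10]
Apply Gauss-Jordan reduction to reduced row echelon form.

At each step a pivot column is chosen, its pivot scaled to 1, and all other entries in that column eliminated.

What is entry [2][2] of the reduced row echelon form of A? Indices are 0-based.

M[2][2] = 0

pivot(0,0)=10: scale R0 → (1, 9, 0, 0)
  clear (1,0): R1 −= (4)R0 → (0, 1, 10, 0)
  clear (2,0): R2 −= (10)R0 → (0, 1, 10, 10)
pivot(1,1)=1: scale R1 → (0, 1, 10, 0)
  clear (0,1): R0 −= (9)R1 → (1, 0, 1, 0)
  clear (2,1): R2 −= (1)R1 → (0, 0, 0, 10)
col 2: no nonzero at/below row 2; advance.
pivot(2,3)=10: scale R2 → (0, 0, 0, 1)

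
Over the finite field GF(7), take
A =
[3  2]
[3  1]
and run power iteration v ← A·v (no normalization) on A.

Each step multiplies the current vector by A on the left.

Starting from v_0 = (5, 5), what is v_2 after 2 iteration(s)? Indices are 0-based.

v_2 = (3, 4)

v_0 = (5, 5).
v_1 = A·v_0 = (4, 6).
v_2 = A·v_1 = (3, 4).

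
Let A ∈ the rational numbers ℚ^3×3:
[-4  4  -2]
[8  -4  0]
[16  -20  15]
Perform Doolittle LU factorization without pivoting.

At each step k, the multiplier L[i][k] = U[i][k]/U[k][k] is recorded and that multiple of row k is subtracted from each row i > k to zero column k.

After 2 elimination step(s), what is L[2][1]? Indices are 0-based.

L[2][1] = -1

Step 1: pivot at (0,0) is -4.
  row1 ← row1 − (-2)·row0  ⇒  L[1][0]=-2, U row1=(0, 4, -4)
  row2 ← row2 − (-4)·row0  ⇒  L[2][0]=-4, U row2=(0, -4, 7)
Step 2: pivot at (1,1) is 4.
  row2 ← row2 − (-1)·row1  ⇒  L[2][1]=-1, U row2=(0, 0, 3)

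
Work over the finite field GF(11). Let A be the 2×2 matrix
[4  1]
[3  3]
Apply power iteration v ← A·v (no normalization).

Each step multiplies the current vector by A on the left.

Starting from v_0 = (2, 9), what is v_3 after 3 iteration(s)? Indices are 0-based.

v_0 = (2, 9).
v_1 = A·v_0 = (6, 0).
v_2 = A·v_1 = (2, 7).
v_3 = A·v_2 = (4, 5).

v_3 = (4, 5)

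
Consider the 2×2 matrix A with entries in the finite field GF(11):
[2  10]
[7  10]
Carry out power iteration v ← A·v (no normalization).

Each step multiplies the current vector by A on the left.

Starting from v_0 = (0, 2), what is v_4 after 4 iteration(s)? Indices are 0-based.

v_4 = (7, 3)

v_0 = (0, 2).
v_1 = A·v_0 = (9, 9).
v_2 = A·v_1 = (9, 10).
v_3 = A·v_2 = (8, 9).
v_4 = A·v_3 = (7, 3).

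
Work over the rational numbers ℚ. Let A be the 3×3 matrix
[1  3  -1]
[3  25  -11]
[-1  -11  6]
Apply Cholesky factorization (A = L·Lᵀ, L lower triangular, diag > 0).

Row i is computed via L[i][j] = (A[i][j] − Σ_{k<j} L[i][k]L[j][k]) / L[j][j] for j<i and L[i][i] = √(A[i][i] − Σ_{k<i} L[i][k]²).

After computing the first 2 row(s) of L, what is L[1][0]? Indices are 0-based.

Step 1: L[0][0] = √(1) = 1.
  L[1][0] = (3) / L[0][0] = 3.
Step 2: L[1][1] = √(16) = 4.

L[1][0] = 3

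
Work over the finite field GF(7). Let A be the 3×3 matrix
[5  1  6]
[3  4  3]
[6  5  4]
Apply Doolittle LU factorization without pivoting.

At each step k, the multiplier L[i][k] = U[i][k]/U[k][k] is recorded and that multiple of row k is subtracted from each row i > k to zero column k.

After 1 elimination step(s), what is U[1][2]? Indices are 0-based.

U[1][2] = 5

Step 1: pivot at (0,0) is 5.
  row1 ← row1 − (2)·row0  ⇒  L[1][0]=2, U row1=(0, 2, 5)
  row2 ← row2 − (4)·row0  ⇒  L[2][0]=4, U row2=(0, 1, 1)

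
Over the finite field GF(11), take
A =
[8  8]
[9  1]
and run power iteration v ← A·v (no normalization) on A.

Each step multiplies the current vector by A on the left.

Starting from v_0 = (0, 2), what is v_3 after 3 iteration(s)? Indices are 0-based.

v_3 = (10, 1)

v_0 = (0, 2).
v_1 = A·v_0 = (5, 2).
v_2 = A·v_1 = (1, 3).
v_3 = A·v_2 = (10, 1).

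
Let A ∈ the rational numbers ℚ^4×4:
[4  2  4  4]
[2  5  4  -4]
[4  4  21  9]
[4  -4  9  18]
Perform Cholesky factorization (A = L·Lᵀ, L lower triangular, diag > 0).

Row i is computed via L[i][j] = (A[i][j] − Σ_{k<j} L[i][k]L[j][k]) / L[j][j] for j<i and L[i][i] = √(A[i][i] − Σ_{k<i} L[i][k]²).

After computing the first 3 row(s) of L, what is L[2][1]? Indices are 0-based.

L[2][1] = 1

Step 1: L[0][0] = √(4) = 2.
  L[1][0] = (2) / L[0][0] = 1.
Step 2: L[1][1] = √(4) = 2.
  L[2][0] = (4) / L[0][0] = 2.
  L[2][1] = (2) / L[1][1] = 1.
Step 3: L[2][2] = √(16) = 4.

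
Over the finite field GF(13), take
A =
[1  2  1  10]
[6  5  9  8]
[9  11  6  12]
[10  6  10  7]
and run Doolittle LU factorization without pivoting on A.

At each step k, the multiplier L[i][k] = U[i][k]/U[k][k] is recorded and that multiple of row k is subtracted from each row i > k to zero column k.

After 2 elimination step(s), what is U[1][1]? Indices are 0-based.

U[1][1] = 6

[col 0] pivot 1
  R1 -= 6*R0 → (0, 6, 3, 0)  (L[1][0] := 6)
  R2 -= 9*R0 → (0, 6, 10, 0)  (L[2][0] := 9)
  R3 -= 10*R0 → (0, 12, 0, 11)  (L[3][0] := 10)
[col 1] pivot 6
  R2 -= 1*R1 → (0, 0, 7, 0)  (L[2][1] := 1)
  R3 -= 2*R1 → (0, 0, 7, 11)  (L[3][1] := 2)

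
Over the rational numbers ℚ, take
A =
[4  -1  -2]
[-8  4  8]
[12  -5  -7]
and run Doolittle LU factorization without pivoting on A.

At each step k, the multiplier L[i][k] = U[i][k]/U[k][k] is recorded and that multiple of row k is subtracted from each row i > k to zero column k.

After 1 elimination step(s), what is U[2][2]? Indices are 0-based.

k=0: U[0][0]=4
  eliminate (1,0): mult=-2, new row 1: (0, 2, 4); set L[1][0]=-2
  eliminate (2,0): mult=3, new row 2: (0, -2, -1); set L[2][0]=3

U[2][2] = -1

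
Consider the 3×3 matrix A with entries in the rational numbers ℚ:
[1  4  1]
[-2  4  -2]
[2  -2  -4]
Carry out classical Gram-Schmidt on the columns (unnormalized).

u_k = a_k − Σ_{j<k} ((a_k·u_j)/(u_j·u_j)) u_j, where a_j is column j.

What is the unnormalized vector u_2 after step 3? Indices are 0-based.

Step 1: u_0 = a_0 = (1, -2, 2).
Step 2: u_1 = a_1 − (-8/9)·u_0 = (44/9, 20/9, -2/9).
Step 3: u_2 = a_2 − (-1/3)·u_0 − (3/65)·u_1 = (72/65, -36/13, -216/65).

u_2 = (72/65, -36/13, -216/65)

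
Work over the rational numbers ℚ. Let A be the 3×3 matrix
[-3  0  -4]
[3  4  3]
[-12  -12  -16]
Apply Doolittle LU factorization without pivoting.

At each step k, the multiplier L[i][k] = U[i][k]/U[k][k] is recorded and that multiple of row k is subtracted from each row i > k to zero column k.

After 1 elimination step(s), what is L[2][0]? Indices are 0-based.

Step 1: pivot at (0,0) is -3.
  row1 ← row1 − (-1)·row0  ⇒  L[1][0]=-1, U row1=(0, 4, -1)
  row2 ← row2 − (4)·row0  ⇒  L[2][0]=4, U row2=(0, -12, 0)

L[2][0] = 4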